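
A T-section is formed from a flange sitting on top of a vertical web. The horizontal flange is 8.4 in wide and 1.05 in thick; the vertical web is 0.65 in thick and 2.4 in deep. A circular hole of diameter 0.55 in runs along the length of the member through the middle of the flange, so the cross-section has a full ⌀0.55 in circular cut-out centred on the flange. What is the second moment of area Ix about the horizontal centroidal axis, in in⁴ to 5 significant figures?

Decompose the section into non-overlapping parts with the origin at the bottom-left of its bounding rectangle.
Flange: 8.4 × 1.05, A = 8.82 in², y = 2.925 in, Ī = 0.8103375 in⁴.
Web: 0.65 × 2.4, A = 1.56 in², y = 1.2 in, Ī = 0.7488 in⁴.
Hole (subtracted): ⌀0.55, A = 0.2375829 in², y = 2.925 in, Ī = 0.004491803 in⁴.
Centroid: ȳ = ΣA·y / ΣA = 2.659679 in.
Transfer each piece to the horizontal centroidal axis using Ī + A·d² with d = y − 2.659679:
  flange: d = 0.2653214 in → contributes +1.431225 in⁴
  web: d = -1.459679 in → contributes +4.072632 in⁴
  hole: d = 0.2653214 in → contributes −0.02121656 in⁴
Total I = 5.482641 in⁴.

Ix ≈ 5.4826 in⁴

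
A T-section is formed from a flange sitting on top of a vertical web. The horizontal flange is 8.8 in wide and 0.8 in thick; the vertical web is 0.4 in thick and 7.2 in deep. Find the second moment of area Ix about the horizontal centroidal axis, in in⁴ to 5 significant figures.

Split into non-overlapping primitives; take the origin at the lower-left of the bounding box.
Flange: 8.8 × 0.8, A = 7.04 in², y = 7.6 in, Ī = 0.3754667 in⁴.
Web: 0.4 × 7.2, A = 2.88 in², y = 3.6 in, Ī = 12.4416 in⁴.
Centroid: ȳ = ΣA·y / ΣA = 6.43871 in.
Transfer each piece to the horizontal centroidal axis using Ī + A·d² with d = y − 6.43871:
  flange: d = 1.16129 in → contributes +9.869577 in⁴
  web: d = -2.83871 in → contributes +35.64943 in⁴
Total I = 45.519 in⁴.

Ix ≈ 45.519 in⁴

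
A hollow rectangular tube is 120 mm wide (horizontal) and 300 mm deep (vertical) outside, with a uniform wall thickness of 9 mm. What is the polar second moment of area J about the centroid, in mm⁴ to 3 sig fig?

Decompose the section into non-overlapping parts with the origin at the bottom-left of its bounding rectangle.
Outer rectangle: 120 × 300, A = 36 000 mm², y = 150 mm, Ī = 270 000 000 mm⁴.
Inner void (subtracted): 102 × 282, A = 28 764 mm², y = 150 mm, Ī = 190 619 028 mm⁴.
By symmetry the centroid is at mid-height, ȳ = 150 mm.
All pieces are centred on the centroidal x-axis, so I = ΣĪ (holes subtracted) = 79 380 972 mm⁴.
Repeating about the centroidal y-axis gives I_y = 18 261 612 mm⁴.
Polar second moment: J = I_x + I_y = 97 642 584 mm⁴.

J ≈ 9.76 × 10⁷ mm⁴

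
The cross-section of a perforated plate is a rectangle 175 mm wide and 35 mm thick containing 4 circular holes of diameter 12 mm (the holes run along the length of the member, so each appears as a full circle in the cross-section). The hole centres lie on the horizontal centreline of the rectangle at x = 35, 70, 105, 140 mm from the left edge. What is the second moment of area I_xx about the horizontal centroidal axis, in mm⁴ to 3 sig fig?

I_xx ≈ 6.21 × 10⁵ mm⁴

Split into non-overlapping primitives; take the origin at the lower-left of the bounding box.
Plate: 175 × 35, A = 6 125 mm², y = 17.5 mm, Ī = 625 260 mm⁴.
Hole 1 (subtracted): ⌀12, A = 113.1 mm², y = 17.5 mm, Ī = 1017.9 mm⁴.
Hole 2 (subtracted): ⌀12, A = 113.1 mm², y = 17.5 mm, Ī = 1017.9 mm⁴.
Hole 3 (subtracted): ⌀12, A = 113.1 mm², y = 17.5 mm, Ī = 1017.9 mm⁴.
Hole 4 (subtracted): ⌀12, A = 113.1 mm², y = 17.5 mm, Ī = 1017.9 mm⁴.
By symmetry the centroid is at mid-height, ȳ = 17.5 mm.
All pieces are centred on the horizontal centroidal axis, so I = ΣĪ (holes subtracted) = 621 189 mm⁴.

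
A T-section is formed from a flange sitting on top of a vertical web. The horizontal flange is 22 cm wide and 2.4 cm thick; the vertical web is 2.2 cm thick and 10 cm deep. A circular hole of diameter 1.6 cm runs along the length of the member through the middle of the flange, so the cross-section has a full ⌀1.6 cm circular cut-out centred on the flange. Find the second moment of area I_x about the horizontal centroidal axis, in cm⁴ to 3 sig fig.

I_x ≈ 798 cm⁴

Split into non-overlapping primitives; take the origin at the lower-left of the bounding box.
Flange: 22 × 2.4, A = 52.8 cm², y = 11.2 cm, Ī = 25.344 cm⁴.
Web: 2.2 × 10, A = 22 cm², y = 5 cm, Ī = 183.33 cm⁴.
Hole (subtracted): ⌀1.6, A = 2.0106 cm², y = 11.2 cm, Ī = 0.3217 cm⁴.
Centroid: ȳ = ΣA·y / ΣA = 9.3261 cm.
Transfer each piece to the horizontal centroidal axis using Ī + A·d² with d = y − 9.3261:
  flange: d = 1.8739 cm → contributes +210.75 cm⁴
  web: d = -4.3261 cm → contributes +595.07 cm⁴
  hole: d = 1.8739 cm → contributes −7.382 cm⁴
Total I = 798.44 cm⁴.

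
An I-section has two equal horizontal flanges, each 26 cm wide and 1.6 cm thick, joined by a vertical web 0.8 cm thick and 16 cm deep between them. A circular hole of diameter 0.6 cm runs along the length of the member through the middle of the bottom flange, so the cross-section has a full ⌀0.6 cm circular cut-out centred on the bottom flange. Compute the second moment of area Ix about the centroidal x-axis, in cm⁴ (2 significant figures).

Treat the section as a set of non-overlapping primitives; coordinates are from the bounding-box lower-left.
Bottom flange: 26 × 1.6, A = 41.6 cm², y = 0.8 cm, Ī = 8.875 cm⁴.
Web: 0.8 × 16, A = 12.8 cm², y = 9.6 cm, Ī = 273.1 cm⁴.
Top flange: 26 × 1.6, A = 41.6 cm², y = 18.4 cm, Ī = 8.875 cm⁴.
Hole (subtracted): ⌀0.6, A = 0.2827 cm², y = 0.8 cm, Ī = 0.006362 cm⁴.
Centroid: ȳ = ΣA·y / ΣA = 9.626 cm.
Transfer each piece to the centroidal x-axis using Ī + A·d² with d = y − 9.626:
  bottom flange: d = -8.826 cm → contributes +3 249 cm⁴
  web: d = -0.02599 cm → contributes +273.1 cm⁴
  top flange: d = 8.774 cm → contributes +3 211 cm⁴
  hole: d = -8.826 cm → contributes −22.03 cm⁴
Total I = 6 712 cm⁴.

Ix ≈ 6700 cm⁴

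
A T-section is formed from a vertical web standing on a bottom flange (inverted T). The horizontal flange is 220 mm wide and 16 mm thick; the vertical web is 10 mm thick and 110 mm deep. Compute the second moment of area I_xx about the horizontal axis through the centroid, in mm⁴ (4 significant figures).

Decompose the section into non-overlapping parts with the origin at the bottom-left of its bounding rectangle.
Flange: 220 × 16, A = 3 520 mm², y = 8 mm, Ī = 75093.3 mm⁴.
Web: 10 × 110, A = 1 100 mm², y = 71 mm, Ī = 1 109 167 mm⁴.
Centroid: ȳ = ΣA·y / ΣA = 23 mm.
Transfer each piece to the horizontal axis through the centroid using Ī + A·d² with d = y − 23:
  flange: d = -15 mm → contributes +867 093 mm⁴
  web: d = 48 mm → contributes +3 643 567 mm⁴
Total I = 4 510 660 mm⁴.

I_xx ≈ 4.511 × 10⁶ mm⁴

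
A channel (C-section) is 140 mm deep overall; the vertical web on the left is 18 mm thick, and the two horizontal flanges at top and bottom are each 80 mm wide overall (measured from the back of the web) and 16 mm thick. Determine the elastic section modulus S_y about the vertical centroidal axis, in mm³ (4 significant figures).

S_y ≈ 4.645 × 10⁴ mm³

Decompose the section into non-overlapping parts with the origin at the bottom-left of its bounding rectangle.
Web: 18 × 140, A = 2 520 mm², x = 9 mm, Ī = 68 040 mm⁴.
Top flange (beyond web): 62 × 16, A = 992 mm², x = 49 mm, Ī = 317 771 mm⁴.
Bottom flange (beyond web): 62 × 16, A = 992 mm², x = 49 mm, Ī = 317 771 mm⁴.
Centroid: x̄ = ΣA·x / ΣA = 26.6199 mm.
Transfer each piece to the vertical centroidal axis using Ī + A·d² with d = x − 26.6199:
  web: d = -17.6199 mm → contributes +850 401 mm⁴
  top flange (beyond web): d = 22.3801 mm → contributes +814 633 mm⁴
  bottom flange (beyond web): d = 22.3801 mm → contributes +814 633 mm⁴
Total I = 2 479 667 mm⁴.
Extreme fibre distance c = 53.3801 mm; S = I/c = 46 453 mm³.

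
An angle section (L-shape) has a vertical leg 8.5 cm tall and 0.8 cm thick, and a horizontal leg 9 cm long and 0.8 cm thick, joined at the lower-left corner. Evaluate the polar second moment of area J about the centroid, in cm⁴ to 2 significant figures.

Break the section into simple shapes (no overlaps), measuring from the bottom-left corner of the bounding box.
Vertical leg: 0.8 × 8.5, A = 6.8 cm², y = 4.25 cm, Ī = 40.94 cm⁴.
Horizontal leg (remainder): 8.2 × 0.8, A = 6.56 cm², y = 0.4 cm, Ī = 0.3499 cm⁴.
Centroid: ȳ = ΣA·y / ΣA = 2.36 cm.
Transfer each piece to the centroidal x-axis using Ī + A·d² with d = y − 2.36:
  vertical leg: d = 1.89 cm → contributes +65.24 cm⁴
  horizontal leg (remainder): d = -1.96 cm → contributes +25.54 cm⁴
Total I = 90.78 cm⁴.
For the y-axis: x̄ = 2.61 cm.
Repeating about the centroidal y-axis gives I_y = 104.7 cm⁴.
Polar second moment: J = I_x + I_y = 195.5 cm⁴.

J ≈ 200 cm⁴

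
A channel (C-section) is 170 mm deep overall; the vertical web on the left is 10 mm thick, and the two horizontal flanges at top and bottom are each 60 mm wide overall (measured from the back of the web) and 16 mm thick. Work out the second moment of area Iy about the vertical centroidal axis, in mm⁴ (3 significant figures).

Decompose the section into non-overlapping parts with the origin at the bottom-left of its bounding rectangle.
Web: 10 × 170, A = 1 700 mm², x = 5 mm, Ī = 14 167 mm⁴.
Top flange (beyond web): 50 × 16, A = 800 mm², x = 35 mm, Ī = 166 667 mm⁴.
Bottom flange (beyond web): 50 × 16, A = 800 mm², x = 35 mm, Ī = 166 667 mm⁴.
Centroid: x̄ = ΣA·x / ΣA = 19.545 mm.
Transfer each piece to the vertical centroidal axis using Ī + A·d² with d = x − 19.545:
  web: d = -14.545 mm → contributes +373 836 mm⁴
  top flange (beyond web): d = 15.455 mm → contributes +357 741 mm⁴
  bottom flange (beyond web): d = 15.455 mm → contributes +357 741 mm⁴
Total I = 1 089 318 mm⁴.

Iy ≈ 1.09 × 10⁶ mm⁴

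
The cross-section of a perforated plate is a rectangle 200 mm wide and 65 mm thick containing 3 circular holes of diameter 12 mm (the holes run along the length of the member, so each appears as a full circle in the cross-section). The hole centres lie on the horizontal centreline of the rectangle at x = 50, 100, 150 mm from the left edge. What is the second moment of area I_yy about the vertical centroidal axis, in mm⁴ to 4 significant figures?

I_yy ≈ 4.276 × 10⁷ mm⁴

Break the section into simple shapes (no overlaps), measuring from the bottom-left corner of the bounding box.
Plate: 200 × 65, A = 13 000 mm², x = 100 mm, Ī = 43 333 333 mm⁴.
Hole 1 (subtracted): ⌀12, A = 113.097 mm², x = 50 mm, Ī = 1017.88 mm⁴.
Hole 2 (subtracted): ⌀12, A = 113.097 mm², x = 100 mm, Ī = 1017.88 mm⁴.
Hole 3 (subtracted): ⌀12, A = 113.097 mm², x = 150 mm, Ī = 1017.88 mm⁴.
By symmetry the centroid is at mid-width, x̄ = 100 mm.
Transfer each piece to the vertical centroidal axis using Ī + A·d² with d = x − 100:
  plate: d = 0 mm → contributes +43 333 333 mm⁴
  hole 1: d = -50 mm → contributes −283 761 mm⁴
  hole 2: d = 0 mm → contributes −1017.88 mm⁴
  hole 3: d = 50 mm → contributes −283 761 mm⁴
Total I = 42 764 793 mm⁴.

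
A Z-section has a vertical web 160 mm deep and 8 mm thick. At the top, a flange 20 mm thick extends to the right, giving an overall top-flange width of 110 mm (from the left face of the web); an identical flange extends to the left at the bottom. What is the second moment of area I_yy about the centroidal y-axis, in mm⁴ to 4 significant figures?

Break the section into simple shapes (no overlaps), measuring from the bottom-left corner of the bounding box.
Web: 8 × 160, A = 1 280 mm², x = 106 mm, Ī = 6826.67 mm⁴.
Top flange (beyond web): 102 × 20, A = 2 040 mm², x = 161 mm, Ī = 1 768 680 mm⁴.
Bottom flange (beyond web): 102 × 20, A = 2 040 mm², x = 51 mm, Ī = 1 768 680 mm⁴.
Centroid: x̄ = ΣA·x / ΣA = 106 mm.
Transfer each piece to the centroidal y-axis using Ī + A·d² with d = x − 106:
  web: d = 0 mm → contributes +6826.67 mm⁴
  top flange (beyond web): d = 55 mm → contributes +7 939 680 mm⁴
  bottom flange (beyond web): d = -55 mm → contributes +7 939 680 mm⁴
Total I = 15 886 187 mm⁴.

I_yy ≈ 1.589 × 10⁷ mm⁴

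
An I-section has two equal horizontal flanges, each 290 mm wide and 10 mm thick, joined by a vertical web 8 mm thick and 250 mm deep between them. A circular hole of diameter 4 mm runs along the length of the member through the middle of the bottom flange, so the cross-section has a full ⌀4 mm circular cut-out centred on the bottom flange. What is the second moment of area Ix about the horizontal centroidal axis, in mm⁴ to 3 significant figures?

Ix ≈ 1.08 × 10⁸ mm⁴

Break the section into simple shapes (no overlaps), measuring from the bottom-left corner of the bounding box.
Bottom flange: 290 × 10, A = 2 900 mm², y = 5 mm, Ī = 24 167 mm⁴.
Web: 8 × 250, A = 2 000 mm², y = 135 mm, Ī = 10 416 667 mm⁴.
Top flange: 290 × 10, A = 2 900 mm², y = 265 mm, Ī = 24 167 mm⁴.
Hole (subtracted): ⌀4, A = 12.566 mm², y = 5 mm, Ī = 12.566 mm⁴.
Centroid: ȳ = ΣA·y / ΣA = 135.21 mm.
Transfer each piece to the horizontal centroidal axis using Ī + A·d² with d = y − 135.21:
  bottom flange: d = -130.21 mm → contributes +49 192 467 mm⁴
  web: d = -0.20978 mm → contributes +10 416 755 mm⁴
  top flange: d = 129.79 mm → contributes +48 876 122 mm⁴
  hole: d = -130.21 mm → contributes −213 070 mm⁴
Total I = 108 272 273 mm⁴.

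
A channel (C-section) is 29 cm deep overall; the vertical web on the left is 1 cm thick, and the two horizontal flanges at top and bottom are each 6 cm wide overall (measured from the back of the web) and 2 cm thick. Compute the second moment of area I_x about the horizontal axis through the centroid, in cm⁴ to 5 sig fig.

Break the section into simple shapes (no overlaps), measuring from the bottom-left corner of the bounding box.
Web: 1 × 29, A = 29 cm², y = 14.5 cm, Ī = 2032.417 cm⁴.
Top flange (beyond web): 5 × 2, A = 10 cm², y = 28 cm, Ī = 3.333333 cm⁴.
Bottom flange (beyond web): 5 × 2, A = 10 cm², y = 1 cm, Ī = 3.333333 cm⁴.
By symmetry the centroid is at mid-height, ȳ = 14.5 cm.
Transfer each piece to the horizontal axis through the centroid using Ī + A·d² with d = y − 14.5:
  web: d = 0 cm → contributes +2032.417 cm⁴
  top flange (beyond web): d = 13.5 cm → contributes +1825.833 cm⁴
  bottom flange (beyond web): d = -13.5 cm → contributes +1825.833 cm⁴
Total I = 5684.083 cm⁴.

I_x ≈ 5684.1 cm⁴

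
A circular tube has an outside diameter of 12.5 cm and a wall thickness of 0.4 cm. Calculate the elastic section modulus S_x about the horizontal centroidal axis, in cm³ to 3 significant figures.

Decompose the section into non-overlapping parts with the origin at the bottom-left of its bounding rectangle.
Outer circle: ⌀12.5, A = 122.72 cm², y = 6.25 cm, Ī = 1198.4 cm⁴.
Bore (subtracted): ⌀11.7, A = 107.51 cm², y = 6.25 cm, Ī = 919.84 cm⁴.
By symmetry the centroid is at mid-height, ȳ = 6.25 cm.
All pieces are centred on the horizontal centroidal axis, so I = ΣĪ (holes subtracted) = 278.58 cm⁴.
Extreme fibre distance c = 6.25 cm; S = I/c = 44.573 cm³.

S_x ≈ 44.6 cm³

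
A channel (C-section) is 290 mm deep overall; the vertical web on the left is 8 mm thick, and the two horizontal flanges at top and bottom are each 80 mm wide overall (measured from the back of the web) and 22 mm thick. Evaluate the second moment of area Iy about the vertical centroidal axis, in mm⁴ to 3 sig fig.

Iy ≈ 3.52 × 10⁶ mm⁴

Decompose the section into non-overlapping parts with the origin at the bottom-left of its bounding rectangle.
Web: 8 × 290, A = 2 320 mm², x = 4 mm, Ī = 12 373 mm⁴.
Top flange (beyond web): 72 × 22, A = 1 584 mm², x = 44 mm, Ī = 684 288 mm⁴.
Bottom flange (beyond web): 72 × 22, A = 1 584 mm², x = 44 mm, Ī = 684 288 mm⁴.
Centroid: x̄ = ΣA·x / ΣA = 27.09 mm.
Transfer each piece to the vertical centroidal axis using Ī + A·d² with d = x − 27.09:
  web: d = -23.09 mm → contributes +1 249 318 mm⁴
  top flange (beyond web): d = 16.91 mm → contributes +1 137 209 mm⁴
  bottom flange (beyond web): d = 16.91 mm → contributes +1 137 209 mm⁴
Total I = 3 523 737 mm⁴.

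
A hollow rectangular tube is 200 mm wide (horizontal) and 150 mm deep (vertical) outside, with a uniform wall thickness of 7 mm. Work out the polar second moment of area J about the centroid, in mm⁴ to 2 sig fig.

Treat the section as a set of non-overlapping primitives; coordinates are from the bounding-box lower-left.
Outer rectangle: 200 × 150, A = 30 000 mm², y = 75 mm, Ī = 56 250 000 mm⁴.
Inner void (subtracted): 186 × 136, A = 25 296 mm², y = 75 mm, Ī = 38 989 568 mm⁴.
By symmetry the centroid is at mid-height, ȳ = 75 mm.
All pieces are centred on the centroidal x-axis, so I = ΣĪ (holes subtracted) = 17 260 432 mm⁴.
Repeating about the centroidal y-axis gives I_y = 27 071 632 mm⁴.
Polar second moment: J = I_x + I_y = 44 332 064 mm⁴.

J ≈ 4.4 × 10⁷ mm⁴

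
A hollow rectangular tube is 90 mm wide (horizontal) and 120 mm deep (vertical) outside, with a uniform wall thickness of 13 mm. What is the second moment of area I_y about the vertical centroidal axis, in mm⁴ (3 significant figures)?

I_y ≈ 5.24 × 10⁶ mm⁴

Break the section into simple shapes (no overlaps), measuring from the bottom-left corner of the bounding box.
Outer rectangle: 90 × 120, A = 10 800 mm², x = 45 mm, Ī = 7 290 000 mm⁴.
Inner void (subtracted): 64 × 94, A = 6 016 mm², x = 45 mm, Ī = 2 053 461 mm⁴.
By symmetry the centroid is at mid-width, x̄ = 45 mm.
All pieces are centred on the vertical centroidal axis, so I = ΣĪ (holes subtracted) = 5 236 539 mm⁴.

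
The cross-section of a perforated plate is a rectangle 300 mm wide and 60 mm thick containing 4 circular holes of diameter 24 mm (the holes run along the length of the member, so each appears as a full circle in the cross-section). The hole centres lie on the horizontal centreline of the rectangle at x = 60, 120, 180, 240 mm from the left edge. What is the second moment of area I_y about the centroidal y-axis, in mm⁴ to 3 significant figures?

I_y ≈ 1.27 × 10⁸ mm⁴

Decompose the section into non-overlapping parts with the origin at the bottom-left of its bounding rectangle.
Plate: 300 × 60, A = 18 000 mm², x = 150 mm, Ī = 135 000 000 mm⁴.
Hole 1 (subtracted): ⌀24, A = 452.39 mm², x = 60 mm, Ī = 16 286 mm⁴.
Hole 2 (subtracted): ⌀24, A = 452.39 mm², x = 120 mm, Ī = 16 286 mm⁴.
Hole 3 (subtracted): ⌀24, A = 452.39 mm², x = 180 mm, Ī = 16 286 mm⁴.
Hole 4 (subtracted): ⌀24, A = 452.39 mm², x = 240 mm, Ī = 16 286 mm⁴.
By symmetry the centroid is at mid-width, x̄ = 150 mm.
Transfer each piece to the centroidal y-axis using Ī + A·d² with d = x − 150:
  plate: d = 0 mm → contributes +135 000 000 mm⁴
  hole 1: d = -90 mm → contributes −3 680 640 mm⁴
  hole 2: d = -30 mm → contributes −423 436 mm⁴
  hole 3: d = 30 mm → contributes −423 436 mm⁴
  hole 4: d = 90 mm → contributes −3 680 640 mm⁴
Total I = 126 791 848 mm⁴.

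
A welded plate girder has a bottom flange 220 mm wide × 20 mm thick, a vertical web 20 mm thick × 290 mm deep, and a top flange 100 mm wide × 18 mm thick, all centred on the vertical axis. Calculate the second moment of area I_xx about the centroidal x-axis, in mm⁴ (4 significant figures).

I_xx ≈ 1.756 × 10⁸ mm⁴

Treat the section as a set of non-overlapping primitives; coordinates are from the bounding-box lower-left.
Bottom plate: 220 × 20, A = 4 400 mm², y = 10 mm, Ī = 146 667 mm⁴.
Web plate: 20 × 290, A = 5 800 mm², y = 165 mm, Ī = 40 648 333 mm⁴.
Top plate: 100 × 18, A = 1 800 mm², y = 319 mm, Ī = 48 600 mm⁴.
Centroid: ȳ = ΣA·y / ΣA = 131.267 mm.
Transfer each piece to the centroidal x-axis using Ī + A·d² with d = y − 131.267:
  bottom plate: d = -121.267 mm → contributes +64 851 326 mm⁴
  web plate: d = 33.7333 mm → contributes +47 248 372 mm⁴
  top plate: d = 187.733 mm → contributes +63 487 448 mm⁴
Total I = 175 587 147 mm⁴.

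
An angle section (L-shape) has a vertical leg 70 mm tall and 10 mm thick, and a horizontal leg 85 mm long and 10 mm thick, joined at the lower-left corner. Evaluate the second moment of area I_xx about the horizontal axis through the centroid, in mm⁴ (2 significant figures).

Break the section into simple shapes (no overlaps), measuring from the bottom-left corner of the bounding box.
Vertical leg: 10 × 70, A = 700 mm², y = 35 mm, Ī = 285 833 mm⁴.
Horizontal leg (remainder): 75 × 10, A = 750 mm², y = 5 mm, Ī = 6 250 mm⁴.
Centroid: ȳ = ΣA·y / ΣA = 19.48 mm.
Transfer each piece to the horizontal axis through the centroid using Ī + A·d² with d = y − 19.48:
  vertical leg: d = 15.52 mm → contributes +454 383 mm⁴
  horizontal leg (remainder): d = -14.48 mm → contributes +163 563 mm⁴
Total I = 617 945 mm⁴.

I_xx ≈ 6.2 × 10⁵ mm⁴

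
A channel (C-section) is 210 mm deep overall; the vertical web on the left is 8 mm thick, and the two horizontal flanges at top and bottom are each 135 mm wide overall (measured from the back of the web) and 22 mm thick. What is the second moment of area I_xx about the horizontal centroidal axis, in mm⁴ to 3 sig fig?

I_xx ≈ 5.58 × 10⁷ mm⁴

Break the section into simple shapes (no overlaps), measuring from the bottom-left corner of the bounding box.
Web: 8 × 210, A = 1 680 mm², y = 105 mm, Ī = 6 174 000 mm⁴.
Top flange (beyond web): 127 × 22, A = 2 794 mm², y = 199 mm, Ī = 112 691 mm⁴.
Bottom flange (beyond web): 127 × 22, A = 2 794 mm², y = 11 mm, Ī = 112 691 mm⁴.
By symmetry the centroid is at mid-height, ȳ = 105 mm.
Transfer each piece to the horizontal centroidal axis using Ī + A·d² with d = y − 105:
  web: d = 0 mm → contributes +6 174 000 mm⁴
  top flange (beyond web): d = 94 mm → contributes +24 800 475 mm⁴
  bottom flange (beyond web): d = -94 mm → contributes +24 800 475 mm⁴
Total I = 55 774 951 mm⁴.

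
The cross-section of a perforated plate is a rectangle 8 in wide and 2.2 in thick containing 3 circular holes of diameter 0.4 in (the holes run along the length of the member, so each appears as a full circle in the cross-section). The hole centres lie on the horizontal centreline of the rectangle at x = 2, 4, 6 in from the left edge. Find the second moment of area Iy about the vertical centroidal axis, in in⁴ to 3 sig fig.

Iy ≈ 92.9 in⁴

Split into non-overlapping primitives; take the origin at the lower-left of the bounding box.
Plate: 8 × 2.2, A = 17.6 in², x = 4 in, Ī = 93.867 in⁴.
Hole 1 (subtracted): ⌀0.4, A = 0.12566 in², x = 2 in, Ī = 0.0012566 in⁴.
Hole 2 (subtracted): ⌀0.4, A = 0.12566 in², x = 4 in, Ī = 0.0012566 in⁴.
Hole 3 (subtracted): ⌀0.4, A = 0.12566 in², x = 6 in, Ī = 0.0012566 in⁴.
By symmetry the centroid is at mid-width, x̄ = 4 in.
Transfer each piece to the vertical centroidal axis using Ī + A·d² with d = x − 4:
  plate: d = 0 in → contributes +93.867 in⁴
  hole 1: d = -2 in → contributes −0.50391 in⁴
  hole 2: d = 0 in → contributes −0.0012566 in⁴
  hole 3: d = 2 in → contributes −0.50391 in⁴
Total I = 92.858 in⁴.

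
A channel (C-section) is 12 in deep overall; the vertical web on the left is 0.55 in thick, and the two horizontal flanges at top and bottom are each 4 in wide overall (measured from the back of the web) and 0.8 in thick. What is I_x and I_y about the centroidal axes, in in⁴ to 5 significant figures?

I_x ≈ 252.60 in⁴, I_y ≈ 17.665 in⁴

Split into non-overlapping primitives; take the origin at the lower-left of the bounding box.
Web: 0.55 × 12, A = 6.6 in², y = 6 in, Ī = 79.2 in⁴.
Top flange (beyond web): 3.45 × 0.8, A = 2.76 in², y = 11.6 in, Ī = 0.1472 in⁴.
Bottom flange (beyond web): 3.45 × 0.8, A = 2.76 in², y = 0.4 in, Ī = 0.1472 in⁴.
By symmetry the centroid is at mid-height, ȳ = 6 in.
Transfer each piece to the centroidal x-axis using Ī + A·d² with d = y − 6:
  web: d = 0 in → contributes +79.2 in⁴
  top flange (beyond web): d = 5.6 in → contributes +86.7008 in⁴
  bottom flange (beyond web): d = -5.6 in → contributes +86.7008 in⁴
Total I = 252.6016 in⁴.
For the y-axis: x̄ = 1.185891 in.
Repeating about the centroidal y-axis gives I_y = 17.66529 in⁴.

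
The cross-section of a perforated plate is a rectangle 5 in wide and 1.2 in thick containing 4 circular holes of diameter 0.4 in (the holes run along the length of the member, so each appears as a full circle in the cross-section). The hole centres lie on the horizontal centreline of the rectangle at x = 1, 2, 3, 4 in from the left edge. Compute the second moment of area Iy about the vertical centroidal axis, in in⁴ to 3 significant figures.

Iy ≈ 11.9 in⁴

Split into non-overlapping primitives; take the origin at the lower-left of the bounding box.
Plate: 5 × 1.2, A = 6 in², x = 2.5 in, Ī = 12.5 in⁴.
Hole 1 (subtracted): ⌀0.4, A = 0.12566 in², x = 1 in, Ī = 0.0012566 in⁴.
Hole 2 (subtracted): ⌀0.4, A = 0.12566 in², x = 2 in, Ī = 0.0012566 in⁴.
Hole 3 (subtracted): ⌀0.4, A = 0.12566 in², x = 3 in, Ī = 0.0012566 in⁴.
Hole 4 (subtracted): ⌀0.4, A = 0.12566 in², x = 4 in, Ī = 0.0012566 in⁴.
By symmetry the centroid is at mid-width, x̄ = 2.5 in.
Transfer each piece to the vertical centroidal axis using Ī + A·d² with d = x − 2.5:
  plate: d = 0 in → contributes +12.5 in⁴
  hole 1: d = -1.5 in → contributes −0.284 in⁴
  hole 2: d = -0.5 in → contributes −0.032673 in⁴
  hole 3: d = 0.5 in → contributes −0.032673 in⁴
  hole 4: d = 1.5 in → contributes −0.284 in⁴
Total I = 11.867 in⁴.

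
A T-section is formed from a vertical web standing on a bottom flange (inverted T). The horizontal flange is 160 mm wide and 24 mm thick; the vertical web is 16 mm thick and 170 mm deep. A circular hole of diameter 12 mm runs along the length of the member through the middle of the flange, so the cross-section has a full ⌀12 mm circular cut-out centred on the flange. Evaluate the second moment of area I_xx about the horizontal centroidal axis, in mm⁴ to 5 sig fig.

Break the section into simple shapes (no overlaps), measuring from the bottom-left corner of the bounding box.
Flange: 160 × 24, A = 3 840 mm², y = 12 mm, Ī = 184 320 mm⁴.
Web: 16 × 170, A = 2 720 mm², y = 109 mm, Ī = 6 550 667 mm⁴.
Hole (subtracted): ⌀12, A = 113.0973 mm², y = 12 mm, Ī = 1017.876 mm⁴.
Centroid: ȳ = ΣA·y / ΣA = 52.92508 mm.
Transfer each piece to the horizontal centroidal axis using Ī + A·d² with d = y − 52.92508:
  flange: d = -40.92508 mm → contributes +6 615 790 mm⁴
  web: d = 56.07492 mm → contributes +15 103 426 mm⁴
  hole: d = -40.92508 mm → contributes −190440.3 mm⁴
Total I = 21 528 776 mm⁴.

I_xx ≈ 2.1529 × 10⁷ mm⁴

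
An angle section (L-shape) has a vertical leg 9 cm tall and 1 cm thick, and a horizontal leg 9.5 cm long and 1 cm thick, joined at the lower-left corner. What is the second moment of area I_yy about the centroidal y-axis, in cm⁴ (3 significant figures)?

I_yy ≈ 151 cm⁴

Treat the section as a set of non-overlapping primitives; coordinates are from the bounding-box lower-left.
Vertical leg: 1 × 9, A = 9 cm², x = 0.5 cm, Ī = 0.75 cm⁴.
Horizontal leg (remainder): 8.5 × 1, A = 8.5 cm², x = 5.25 cm, Ī = 51.177 cm⁴.
Centroid: x̄ = ΣA·x / ΣA = 2.8071 cm.
Transfer each piece to the centroidal y-axis using Ī + A·d² with d = x − 2.8071:
  vertical leg: d = -2.3071 cm → contributes +48.656 cm⁴
  horizontal leg (remainder): d = 2.4429 cm → contributes +101.9 cm⁴
Total I = 150.56 cm⁴.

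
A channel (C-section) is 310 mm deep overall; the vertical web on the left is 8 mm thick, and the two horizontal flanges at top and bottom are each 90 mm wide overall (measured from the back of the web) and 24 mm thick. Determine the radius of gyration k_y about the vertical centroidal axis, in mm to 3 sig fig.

Break the section into simple shapes (no overlaps), measuring from the bottom-left corner of the bounding box.
Web: 8 × 310, A = 2 480 mm², x = 4 mm, Ī = 13 227 mm⁴.
Top flange (beyond web): 82 × 24, A = 1 968 mm², x = 49 mm, Ī = 1 102 736 mm⁴.
Bottom flange (beyond web): 82 × 24, A = 1 968 mm², x = 49 mm, Ī = 1 102 736 mm⁴.
Centroid: x̄ = ΣA·x / ΣA = 31.606 mm.
Transfer each piece to the vertical centroidal axis using Ī + A·d² with d = x − 31.606:
  web: d = -27.606 mm → contributes +1 903 211 mm⁴
  top flange (beyond web): d = 17.394 mm → contributes +1 698 158 mm⁴
  bottom flange (beyond web): d = 17.394 mm → contributes +1 698 158 mm⁴
Total I = 5 299 527 mm⁴.
Radius of gyration: k = √(I/A) = √(5 299 527 / 6 416) = 28.74 mm.

k_y ≈ 28.7 mm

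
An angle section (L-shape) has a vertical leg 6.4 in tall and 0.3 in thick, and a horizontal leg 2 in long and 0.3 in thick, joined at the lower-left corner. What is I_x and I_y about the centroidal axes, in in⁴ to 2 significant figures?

Decompose the section into non-overlapping parts with the origin at the bottom-left of its bounding rectangle.
Vertical leg: 0.3 × 6.4, A = 1.92 in², y = 3.2 in, Ī = 6.554 in⁴.
Horizontal leg (remainder): 1.7 × 0.3, A = 0.51 in², y = 0.15 in, Ī = 0.003825 in⁴.
Centroid: ȳ = ΣA·y / ΣA = 2.56 in.
Transfer each piece to the centroidal x-axis using Ī + A·d² with d = y − 2.56:
  vertical leg: d = 0.6401 in → contributes +7.34 in⁴
  horizontal leg (remainder): d = -2.41 in → contributes +2.966 in⁴
Total I = 10.31 in⁴.
For the y-axis: x̄ = 0.3599 in.
Repeating about the centroidal y-axis gives I_y = 0.5402 in⁴.

I_x ≈ 10 in⁴, I_y ≈ 0.54 in⁴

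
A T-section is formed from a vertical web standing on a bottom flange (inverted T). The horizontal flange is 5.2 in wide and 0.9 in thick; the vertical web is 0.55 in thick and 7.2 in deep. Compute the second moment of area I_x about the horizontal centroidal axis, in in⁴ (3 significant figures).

I_x ≈ 52.6 in⁴

Decompose the section into non-overlapping parts with the origin at the bottom-left of its bounding rectangle.
Flange: 5.2 × 0.9, A = 4.68 in², y = 0.45 in, Ī = 0.3159 in⁴.
Web: 0.55 × 7.2, A = 3.96 in², y = 4.5 in, Ī = 17.107 in⁴.
Centroid: ȳ = ΣA·y / ΣA = 2.3063 in.
Transfer each piece to the horizontal centroidal axis using Ī + A·d² with d = y − 2.3063:
  flange: d = -1.8563 in → contributes +16.442 in⁴
  web: d = 2.1938 in → contributes +36.165 in⁴
Total I = 52.606 in⁴.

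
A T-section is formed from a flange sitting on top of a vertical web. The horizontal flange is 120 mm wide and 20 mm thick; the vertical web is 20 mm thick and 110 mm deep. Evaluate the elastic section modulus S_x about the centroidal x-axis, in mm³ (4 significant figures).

Treat the section as a set of non-overlapping primitives; coordinates are from the bounding-box lower-left.
Flange: 120 × 20, A = 2 400 mm², y = 120 mm, Ī = 80 000 mm⁴.
Web: 20 × 110, A = 2 200 mm², y = 55 mm, Ī = 2 218 333 mm⁴.
Centroid: ȳ = ΣA·y / ΣA = 88.913 mm.
Transfer each piece to the centroidal x-axis using Ī + A·d² with d = y − 88.913:
  flange: d = 31.087 mm → contributes +2 399 357 mm⁴
  web: d = -33.913 mm → contributes +4 748 541 mm⁴
Total I = 7 147 899 mm⁴.
Extreme fibre distance c = 88.913 mm; S = I/c = 80 392 mm³.

S_x ≈ 8.039 × 10⁴ mm³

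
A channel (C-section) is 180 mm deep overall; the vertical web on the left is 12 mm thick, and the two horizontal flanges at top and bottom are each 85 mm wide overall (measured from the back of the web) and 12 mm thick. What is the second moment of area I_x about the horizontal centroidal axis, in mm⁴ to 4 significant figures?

I_x ≈ 1.822 × 10⁷ mm⁴

Treat the section as a set of non-overlapping primitives; coordinates are from the bounding-box lower-left.
Web: 12 × 180, A = 2 160 mm², y = 90 mm, Ī = 5 832 000 mm⁴.
Top flange (beyond web): 73 × 12, A = 876 mm², y = 174 mm, Ī = 10 512 mm⁴.
Bottom flange (beyond web): 73 × 12, A = 876 mm², y = 6 mm, Ī = 10 512 mm⁴.
By symmetry the centroid is at mid-height, ȳ = 90 mm.
Transfer each piece to the horizontal centroidal axis using Ī + A·d² with d = y − 90:
  web: d = 0 mm → contributes +5 832 000 mm⁴
  top flange (beyond web): d = 84 mm → contributes +6 191 568 mm⁴
  bottom flange (beyond web): d = -84 mm → contributes +6 191 568 mm⁴
Total I = 18 215 136 mm⁴.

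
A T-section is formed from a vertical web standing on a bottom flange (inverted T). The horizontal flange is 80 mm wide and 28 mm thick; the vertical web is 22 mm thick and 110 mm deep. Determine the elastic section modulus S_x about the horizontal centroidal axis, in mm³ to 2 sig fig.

S_x ≈ 9.2 × 10⁴ mm³

Decompose the section into non-overlapping parts with the origin at the bottom-left of its bounding rectangle.
Flange: 80 × 28, A = 2 240 mm², y = 14 mm, Ī = 146 347 mm⁴.
Web: 22 × 110, A = 2 420 mm², y = 83 mm, Ī = 2 440 167 mm⁴.
Centroid: ȳ = ΣA·y / ΣA = 49.83 mm.
Transfer each piece to the horizontal centroidal axis using Ī + A·d² with d = y − 49.83:
  flange: d = -35.83 mm → contributes +3 022 454 mm⁴
  web: d = 33.17 mm → contributes +5 102 349 mm⁴
Total I = 8 124 803 mm⁴.
Extreme fibre distance c = 88.17 mm; S = I/c = 92 152 mm³.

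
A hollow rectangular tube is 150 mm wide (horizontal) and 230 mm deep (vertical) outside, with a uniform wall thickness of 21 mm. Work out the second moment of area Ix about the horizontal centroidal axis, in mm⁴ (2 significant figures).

Break the section into simple shapes (no overlaps), measuring from the bottom-left corner of the bounding box.
Outer rectangle: 150 × 230, A = 34 500 mm², y = 115 mm, Ī = 152 087 500 mm⁴.
Inner void (subtracted): 108 × 188, A = 20 304 mm², y = 115 mm, Ī = 59 802 048 mm⁴.
By symmetry the centroid is at mid-height, ȳ = 115 mm.
All pieces are centred on the horizontal centroidal axis, so I = ΣĪ (holes subtracted) = 92 285 452 mm⁴.

Ix ≈ 9.2 × 10⁷ mm⁴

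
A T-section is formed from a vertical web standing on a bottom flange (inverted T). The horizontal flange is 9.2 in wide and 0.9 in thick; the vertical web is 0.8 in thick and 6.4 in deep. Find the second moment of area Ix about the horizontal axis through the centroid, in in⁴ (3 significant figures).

Break the section into simple shapes (no overlaps), measuring from the bottom-left corner of the bounding box.
Flange: 9.2 × 0.9, A = 8.28 in², y = 0.45 in, Ī = 0.5589 in⁴.
Web: 0.8 × 6.4, A = 5.12 in², y = 4.1 in, Ī = 17.476 in⁴.
Centroid: ȳ = ΣA·y / ΣA = 1.8446 in.
Transfer each piece to the horizontal axis through the centroid using Ī + A·d² with d = y − 1.8446:
  flange: d = -1.3946 in → contributes +16.663 in⁴
  web: d = 2.2554 in → contributes +43.52 in⁴
Total I = 60.184 in⁴.

Ix ≈ 60.2 in⁴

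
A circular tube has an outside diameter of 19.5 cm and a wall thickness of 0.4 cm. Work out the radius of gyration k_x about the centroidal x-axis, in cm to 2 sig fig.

k_x ≈ 6.8 cm

Treat the section as a set of non-overlapping primitives; coordinates are from the bounding-box lower-left.
Outer circle: ⌀19.5, A = 298.6 cm², y = 9.75 cm, Ī = 7 098 cm⁴.
Bore (subtracted): ⌀18.7, A = 274.6 cm², y = 9.75 cm, Ī = 6 003 cm⁴.
By symmetry the centroid is at mid-height, ȳ = 9.75 cm.
All pieces are centred on the centroidal x-axis, so I = ΣĪ (holes subtracted) = 1 095 cm⁴.
Radius of gyration: k = √(I/A) = √(1 095 / 24) = 6.754 cm.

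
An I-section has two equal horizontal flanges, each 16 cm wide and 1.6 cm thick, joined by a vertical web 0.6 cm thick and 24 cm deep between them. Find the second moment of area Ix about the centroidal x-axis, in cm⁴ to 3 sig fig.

Ix ≈ 9090 cm⁴

Split into non-overlapping primitives; take the origin at the lower-left of the bounding box.
Bottom flange: 16 × 1.6, A = 25.6 cm², y = 0.8 cm, Ī = 5.4613 cm⁴.
Web: 0.6 × 24, A = 14.4 cm², y = 13.6 cm, Ī = 691.2 cm⁴.
Top flange: 16 × 1.6, A = 25.6 cm², y = 26.4 cm, Ī = 5.4613 cm⁴.
By symmetry the centroid is at mid-height, ȳ = 13.6 cm.
Transfer each piece to the centroidal x-axis using Ī + A·d² with d = y − 13.6:
  bottom flange: d = -12.8 cm → contributes +4199.8 cm⁴
  web: d = 0 cm → contributes +691.2 cm⁴
  top flange: d = 12.8 cm → contributes +4199.8 cm⁴
Total I = 9090.7 cm⁴.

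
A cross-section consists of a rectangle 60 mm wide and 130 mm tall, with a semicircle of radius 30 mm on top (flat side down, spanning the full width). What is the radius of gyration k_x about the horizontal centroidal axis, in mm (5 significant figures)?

k_x ≈ 44.573 mm

Split into non-overlapping primitives; take the origin at the lower-left of the bounding box.
Rectangular body: 60 × 130, A = 7 800 mm², y = 65 mm, Ī = 10 985 000 mm⁴.
Semicircular cap: semicircle r = 30, A = 1413.717 mm², y = 142.7324 mm, Ī = 88903.14 mm⁴.
Centroid: ȳ = ΣA·y / ΣA = 76.92696 mm.
Transfer each piece to the horizontal centroidal axis using Ī + A·d² with d = y − 76.92696:
  rectangular body: d = -11.92696 mm → contributes +12 094 568 mm⁴
  semicircular cap: d = 65.80544 mm → contributes +6 210 800 mm⁴
Total I = 18 305 367 mm⁴.
Radius of gyration: k = √(I/A) = √(18 305 367 / 9213.717) = 44.57299 mm.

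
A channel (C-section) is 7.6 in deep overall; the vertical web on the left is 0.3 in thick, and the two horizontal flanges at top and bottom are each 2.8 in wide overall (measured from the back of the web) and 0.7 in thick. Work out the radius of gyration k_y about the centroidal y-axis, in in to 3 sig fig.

Break the section into simple shapes (no overlaps), measuring from the bottom-left corner of the bounding box.
Web: 0.3 × 7.6, A = 2.28 in², x = 0.15 in, Ī = 0.0171 in⁴.
Top flange (beyond web): 2.5 × 0.7, A = 1.75 in², x = 1.55 in, Ī = 0.91146 in⁴.
Bottom flange (beyond web): 2.5 × 0.7, A = 1.75 in², x = 1.55 in, Ī = 0.91146 in⁴.
Centroid: x̄ = ΣA·x / ΣA = 0.99775 in.
Transfer each piece to the centroidal y-axis using Ī + A·d² with d = x − 0.99775:
  web: d = -0.84775 in → contributes +1.6557 in⁴
  top flange (beyond web): d = 0.55225 in → contributes +1.4452 in⁴
  bottom flange (beyond web): d = 0.55225 in → contributes +1.4452 in⁴
Total I = 4.546 in⁴.
Radius of gyration: k = √(I/A) = √(4.546 / 5.78) = 0.88685 in.

k_y ≈ 0.887 in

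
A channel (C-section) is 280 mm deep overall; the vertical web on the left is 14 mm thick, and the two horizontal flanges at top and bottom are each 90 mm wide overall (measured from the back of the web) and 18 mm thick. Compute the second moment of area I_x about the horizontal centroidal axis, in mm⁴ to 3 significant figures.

Treat the section as a set of non-overlapping primitives; coordinates are from the bounding-box lower-left.
Web: 14 × 280, A = 3 920 mm², y = 140 mm, Ī = 25 610 667 mm⁴.
Top flange (beyond web): 76 × 18, A = 1 368 mm², y = 271 mm, Ī = 36 936 mm⁴.
Bottom flange (beyond web): 76 × 18, A = 1 368 mm², y = 9 mm, Ī = 36 936 mm⁴.
By symmetry the centroid is at mid-height, ȳ = 140 mm.
Transfer each piece to the horizontal centroidal axis using Ī + A·d² with d = y − 140:
  web: d = 0 mm → contributes +25 610 667 mm⁴
  top flange (beyond web): d = 131 mm → contributes +23 513 184 mm⁴
  bottom flange (beyond web): d = -131 mm → contributes +23 513 184 mm⁴
Total I = 72 637 035 mm⁴.

I_x ≈ 7.26 × 10⁷ mm⁴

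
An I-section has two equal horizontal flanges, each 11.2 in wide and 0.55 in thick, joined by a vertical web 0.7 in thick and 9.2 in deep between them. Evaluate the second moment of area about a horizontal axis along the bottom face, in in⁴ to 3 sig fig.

I_base ≈ 836 in⁴

Decompose the section into non-overlapping parts with the origin at the bottom-left of its bounding rectangle.
Bottom flange: 11.2 × 0.55, A = 6.16 in², y = 0.275 in, Ī = 0.15528 in⁴.
Web: 0.7 × 9.2, A = 6.44 in², y = 5.15 in, Ī = 45.423 in⁴.
Top flange: 11.2 × 0.55, A = 6.16 in², y = 10.025 in, Ī = 0.15528 in⁴.
Transfer each piece to the base of the section using Ī + A·d² with d = y − 0:
  bottom flange: d = 0.275 in → contributes +0.62113 in⁴
  web: d = 5.15 in → contributes +216.23 in⁴
  top flange: d = 10.025 in → contributes +619.24 in⁴
Total I = 836.09 in⁴.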